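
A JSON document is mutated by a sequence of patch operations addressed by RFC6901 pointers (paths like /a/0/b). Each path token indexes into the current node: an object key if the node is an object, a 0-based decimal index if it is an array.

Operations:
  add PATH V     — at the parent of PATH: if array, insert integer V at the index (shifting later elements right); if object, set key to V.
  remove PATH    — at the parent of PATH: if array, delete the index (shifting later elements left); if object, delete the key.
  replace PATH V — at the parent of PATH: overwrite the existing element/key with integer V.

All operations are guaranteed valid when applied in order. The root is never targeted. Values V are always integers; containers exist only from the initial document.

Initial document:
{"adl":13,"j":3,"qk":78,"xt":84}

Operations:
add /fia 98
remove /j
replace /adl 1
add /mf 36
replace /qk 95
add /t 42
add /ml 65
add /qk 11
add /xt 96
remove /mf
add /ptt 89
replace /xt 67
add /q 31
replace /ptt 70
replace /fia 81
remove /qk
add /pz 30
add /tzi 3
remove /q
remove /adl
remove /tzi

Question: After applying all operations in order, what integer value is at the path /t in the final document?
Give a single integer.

Answer: 42

Derivation:
After op 1 (add /fia 98): {"adl":13,"fia":98,"j":3,"qk":78,"xt":84}
After op 2 (remove /j): {"adl":13,"fia":98,"qk":78,"xt":84}
After op 3 (replace /adl 1): {"adl":1,"fia":98,"qk":78,"xt":84}
After op 4 (add /mf 36): {"adl":1,"fia":98,"mf":36,"qk":78,"xt":84}
After op 5 (replace /qk 95): {"adl":1,"fia":98,"mf":36,"qk":95,"xt":84}
After op 6 (add /t 42): {"adl":1,"fia":98,"mf":36,"qk":95,"t":42,"xt":84}
After op 7 (add /ml 65): {"adl":1,"fia":98,"mf":36,"ml":65,"qk":95,"t":42,"xt":84}
After op 8 (add /qk 11): {"adl":1,"fia":98,"mf":36,"ml":65,"qk":11,"t":42,"xt":84}
After op 9 (add /xt 96): {"adl":1,"fia":98,"mf":36,"ml":65,"qk":11,"t":42,"xt":96}
After op 10 (remove /mf): {"adl":1,"fia":98,"ml":65,"qk":11,"t":42,"xt":96}
After op 11 (add /ptt 89): {"adl":1,"fia":98,"ml":65,"ptt":89,"qk":11,"t":42,"xt":96}
After op 12 (replace /xt 67): {"adl":1,"fia":98,"ml":65,"ptt":89,"qk":11,"t":42,"xt":67}
After op 13 (add /q 31): {"adl":1,"fia":98,"ml":65,"ptt":89,"q":31,"qk":11,"t":42,"xt":67}
After op 14 (replace /ptt 70): {"adl":1,"fia":98,"ml":65,"ptt":70,"q":31,"qk":11,"t":42,"xt":67}
After op 15 (replace /fia 81): {"adl":1,"fia":81,"ml":65,"ptt":70,"q":31,"qk":11,"t":42,"xt":67}
After op 16 (remove /qk): {"adl":1,"fia":81,"ml":65,"ptt":70,"q":31,"t":42,"xt":67}
After op 17 (add /pz 30): {"adl":1,"fia":81,"ml":65,"ptt":70,"pz":30,"q":31,"t":42,"xt":67}
After op 18 (add /tzi 3): {"adl":1,"fia":81,"ml":65,"ptt":70,"pz":30,"q":31,"t":42,"tzi":3,"xt":67}
After op 19 (remove /q): {"adl":1,"fia":81,"ml":65,"ptt":70,"pz":30,"t":42,"tzi":3,"xt":67}
After op 20 (remove /adl): {"fia":81,"ml":65,"ptt":70,"pz":30,"t":42,"tzi":3,"xt":67}
After op 21 (remove /tzi): {"fia":81,"ml":65,"ptt":70,"pz":30,"t":42,"xt":67}
Value at /t: 42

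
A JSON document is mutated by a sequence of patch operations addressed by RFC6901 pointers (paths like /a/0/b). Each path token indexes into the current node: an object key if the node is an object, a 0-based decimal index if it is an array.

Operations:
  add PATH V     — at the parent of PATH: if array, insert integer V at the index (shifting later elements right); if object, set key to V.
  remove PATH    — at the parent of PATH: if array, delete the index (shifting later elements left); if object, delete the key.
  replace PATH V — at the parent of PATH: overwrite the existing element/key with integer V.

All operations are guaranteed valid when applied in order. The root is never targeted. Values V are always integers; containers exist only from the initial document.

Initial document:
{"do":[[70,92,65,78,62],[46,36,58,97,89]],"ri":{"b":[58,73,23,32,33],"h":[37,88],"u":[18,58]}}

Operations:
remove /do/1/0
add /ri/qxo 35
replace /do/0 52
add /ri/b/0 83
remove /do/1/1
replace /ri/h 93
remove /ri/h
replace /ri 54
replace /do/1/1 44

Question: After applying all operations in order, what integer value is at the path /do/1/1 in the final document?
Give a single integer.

After op 1 (remove /do/1/0): {"do":[[70,92,65,78,62],[36,58,97,89]],"ri":{"b":[58,73,23,32,33],"h":[37,88],"u":[18,58]}}
After op 2 (add /ri/qxo 35): {"do":[[70,92,65,78,62],[36,58,97,89]],"ri":{"b":[58,73,23,32,33],"h":[37,88],"qxo":35,"u":[18,58]}}
After op 3 (replace /do/0 52): {"do":[52,[36,58,97,89]],"ri":{"b":[58,73,23,32,33],"h":[37,88],"qxo":35,"u":[18,58]}}
After op 4 (add /ri/b/0 83): {"do":[52,[36,58,97,89]],"ri":{"b":[83,58,73,23,32,33],"h":[37,88],"qxo":35,"u":[18,58]}}
After op 5 (remove /do/1/1): {"do":[52,[36,97,89]],"ri":{"b":[83,58,73,23,32,33],"h":[37,88],"qxo":35,"u":[18,58]}}
After op 6 (replace /ri/h 93): {"do":[52,[36,97,89]],"ri":{"b":[83,58,73,23,32,33],"h":93,"qxo":35,"u":[18,58]}}
After op 7 (remove /ri/h): {"do":[52,[36,97,89]],"ri":{"b":[83,58,73,23,32,33],"qxo":35,"u":[18,58]}}
After op 8 (replace /ri 54): {"do":[52,[36,97,89]],"ri":54}
After op 9 (replace /do/1/1 44): {"do":[52,[36,44,89]],"ri":54}
Value at /do/1/1: 44

Answer: 44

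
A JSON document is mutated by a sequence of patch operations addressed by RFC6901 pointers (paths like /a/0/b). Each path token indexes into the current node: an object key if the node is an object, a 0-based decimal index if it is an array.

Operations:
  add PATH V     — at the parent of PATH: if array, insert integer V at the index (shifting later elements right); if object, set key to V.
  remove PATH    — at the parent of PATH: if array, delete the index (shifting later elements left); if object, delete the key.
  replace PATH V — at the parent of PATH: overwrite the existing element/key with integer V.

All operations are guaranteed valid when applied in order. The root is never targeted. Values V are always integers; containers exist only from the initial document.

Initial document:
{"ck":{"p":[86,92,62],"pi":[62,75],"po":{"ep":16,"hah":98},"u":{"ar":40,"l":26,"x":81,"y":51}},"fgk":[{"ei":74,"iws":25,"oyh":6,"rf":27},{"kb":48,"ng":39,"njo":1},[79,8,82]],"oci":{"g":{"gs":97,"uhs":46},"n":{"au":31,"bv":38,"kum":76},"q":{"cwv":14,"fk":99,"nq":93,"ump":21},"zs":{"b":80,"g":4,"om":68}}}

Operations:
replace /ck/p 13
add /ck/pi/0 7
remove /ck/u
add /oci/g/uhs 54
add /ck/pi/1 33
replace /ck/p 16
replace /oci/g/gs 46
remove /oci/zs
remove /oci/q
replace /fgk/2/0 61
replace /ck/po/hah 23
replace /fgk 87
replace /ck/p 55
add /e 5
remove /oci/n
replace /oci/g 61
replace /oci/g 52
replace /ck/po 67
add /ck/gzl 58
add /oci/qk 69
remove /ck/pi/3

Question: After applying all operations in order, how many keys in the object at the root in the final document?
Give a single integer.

Answer: 4

Derivation:
After op 1 (replace /ck/p 13): {"ck":{"p":13,"pi":[62,75],"po":{"ep":16,"hah":98},"u":{"ar":40,"l":26,"x":81,"y":51}},"fgk":[{"ei":74,"iws":25,"oyh":6,"rf":27},{"kb":48,"ng":39,"njo":1},[79,8,82]],"oci":{"g":{"gs":97,"uhs":46},"n":{"au":31,"bv":38,"kum":76},"q":{"cwv":14,"fk":99,"nq":93,"ump":21},"zs":{"b":80,"g":4,"om":68}}}
After op 2 (add /ck/pi/0 7): {"ck":{"p":13,"pi":[7,62,75],"po":{"ep":16,"hah":98},"u":{"ar":40,"l":26,"x":81,"y":51}},"fgk":[{"ei":74,"iws":25,"oyh":6,"rf":27},{"kb":48,"ng":39,"njo":1},[79,8,82]],"oci":{"g":{"gs":97,"uhs":46},"n":{"au":31,"bv":38,"kum":76},"q":{"cwv":14,"fk":99,"nq":93,"ump":21},"zs":{"b":80,"g":4,"om":68}}}
After op 3 (remove /ck/u): {"ck":{"p":13,"pi":[7,62,75],"po":{"ep":16,"hah":98}},"fgk":[{"ei":74,"iws":25,"oyh":6,"rf":27},{"kb":48,"ng":39,"njo":1},[79,8,82]],"oci":{"g":{"gs":97,"uhs":46},"n":{"au":31,"bv":38,"kum":76},"q":{"cwv":14,"fk":99,"nq":93,"ump":21},"zs":{"b":80,"g":4,"om":68}}}
After op 4 (add /oci/g/uhs 54): {"ck":{"p":13,"pi":[7,62,75],"po":{"ep":16,"hah":98}},"fgk":[{"ei":74,"iws":25,"oyh":6,"rf":27},{"kb":48,"ng":39,"njo":1},[79,8,82]],"oci":{"g":{"gs":97,"uhs":54},"n":{"au":31,"bv":38,"kum":76},"q":{"cwv":14,"fk":99,"nq":93,"ump":21},"zs":{"b":80,"g":4,"om":68}}}
After op 5 (add /ck/pi/1 33): {"ck":{"p":13,"pi":[7,33,62,75],"po":{"ep":16,"hah":98}},"fgk":[{"ei":74,"iws":25,"oyh":6,"rf":27},{"kb":48,"ng":39,"njo":1},[79,8,82]],"oci":{"g":{"gs":97,"uhs":54},"n":{"au":31,"bv":38,"kum":76},"q":{"cwv":14,"fk":99,"nq":93,"ump":21},"zs":{"b":80,"g":4,"om":68}}}
After op 6 (replace /ck/p 16): {"ck":{"p":16,"pi":[7,33,62,75],"po":{"ep":16,"hah":98}},"fgk":[{"ei":74,"iws":25,"oyh":6,"rf":27},{"kb":48,"ng":39,"njo":1},[79,8,82]],"oci":{"g":{"gs":97,"uhs":54},"n":{"au":31,"bv":38,"kum":76},"q":{"cwv":14,"fk":99,"nq":93,"ump":21},"zs":{"b":80,"g":4,"om":68}}}
After op 7 (replace /oci/g/gs 46): {"ck":{"p":16,"pi":[7,33,62,75],"po":{"ep":16,"hah":98}},"fgk":[{"ei":74,"iws":25,"oyh":6,"rf":27},{"kb":48,"ng":39,"njo":1},[79,8,82]],"oci":{"g":{"gs":46,"uhs":54},"n":{"au":31,"bv":38,"kum":76},"q":{"cwv":14,"fk":99,"nq":93,"ump":21},"zs":{"b":80,"g":4,"om":68}}}
After op 8 (remove /oci/zs): {"ck":{"p":16,"pi":[7,33,62,75],"po":{"ep":16,"hah":98}},"fgk":[{"ei":74,"iws":25,"oyh":6,"rf":27},{"kb":48,"ng":39,"njo":1},[79,8,82]],"oci":{"g":{"gs":46,"uhs":54},"n":{"au":31,"bv":38,"kum":76},"q":{"cwv":14,"fk":99,"nq":93,"ump":21}}}
After op 9 (remove /oci/q): {"ck":{"p":16,"pi":[7,33,62,75],"po":{"ep":16,"hah":98}},"fgk":[{"ei":74,"iws":25,"oyh":6,"rf":27},{"kb":48,"ng":39,"njo":1},[79,8,82]],"oci":{"g":{"gs":46,"uhs":54},"n":{"au":31,"bv":38,"kum":76}}}
After op 10 (replace /fgk/2/0 61): {"ck":{"p":16,"pi":[7,33,62,75],"po":{"ep":16,"hah":98}},"fgk":[{"ei":74,"iws":25,"oyh":6,"rf":27},{"kb":48,"ng":39,"njo":1},[61,8,82]],"oci":{"g":{"gs":46,"uhs":54},"n":{"au":31,"bv":38,"kum":76}}}
After op 11 (replace /ck/po/hah 23): {"ck":{"p":16,"pi":[7,33,62,75],"po":{"ep":16,"hah":23}},"fgk":[{"ei":74,"iws":25,"oyh":6,"rf":27},{"kb":48,"ng":39,"njo":1},[61,8,82]],"oci":{"g":{"gs":46,"uhs":54},"n":{"au":31,"bv":38,"kum":76}}}
After op 12 (replace /fgk 87): {"ck":{"p":16,"pi":[7,33,62,75],"po":{"ep":16,"hah":23}},"fgk":87,"oci":{"g":{"gs":46,"uhs":54},"n":{"au":31,"bv":38,"kum":76}}}
After op 13 (replace /ck/p 55): {"ck":{"p":55,"pi":[7,33,62,75],"po":{"ep":16,"hah":23}},"fgk":87,"oci":{"g":{"gs":46,"uhs":54},"n":{"au":31,"bv":38,"kum":76}}}
After op 14 (add /e 5): {"ck":{"p":55,"pi":[7,33,62,75],"po":{"ep":16,"hah":23}},"e":5,"fgk":87,"oci":{"g":{"gs":46,"uhs":54},"n":{"au":31,"bv":38,"kum":76}}}
After op 15 (remove /oci/n): {"ck":{"p":55,"pi":[7,33,62,75],"po":{"ep":16,"hah":23}},"e":5,"fgk":87,"oci":{"g":{"gs":46,"uhs":54}}}
After op 16 (replace /oci/g 61): {"ck":{"p":55,"pi":[7,33,62,75],"po":{"ep":16,"hah":23}},"e":5,"fgk":87,"oci":{"g":61}}
After op 17 (replace /oci/g 52): {"ck":{"p":55,"pi":[7,33,62,75],"po":{"ep":16,"hah":23}},"e":5,"fgk":87,"oci":{"g":52}}
After op 18 (replace /ck/po 67): {"ck":{"p":55,"pi":[7,33,62,75],"po":67},"e":5,"fgk":87,"oci":{"g":52}}
After op 19 (add /ck/gzl 58): {"ck":{"gzl":58,"p":55,"pi":[7,33,62,75],"po":67},"e":5,"fgk":87,"oci":{"g":52}}
After op 20 (add /oci/qk 69): {"ck":{"gzl":58,"p":55,"pi":[7,33,62,75],"po":67},"e":5,"fgk":87,"oci":{"g":52,"qk":69}}
After op 21 (remove /ck/pi/3): {"ck":{"gzl":58,"p":55,"pi":[7,33,62],"po":67},"e":5,"fgk":87,"oci":{"g":52,"qk":69}}
Size at the root: 4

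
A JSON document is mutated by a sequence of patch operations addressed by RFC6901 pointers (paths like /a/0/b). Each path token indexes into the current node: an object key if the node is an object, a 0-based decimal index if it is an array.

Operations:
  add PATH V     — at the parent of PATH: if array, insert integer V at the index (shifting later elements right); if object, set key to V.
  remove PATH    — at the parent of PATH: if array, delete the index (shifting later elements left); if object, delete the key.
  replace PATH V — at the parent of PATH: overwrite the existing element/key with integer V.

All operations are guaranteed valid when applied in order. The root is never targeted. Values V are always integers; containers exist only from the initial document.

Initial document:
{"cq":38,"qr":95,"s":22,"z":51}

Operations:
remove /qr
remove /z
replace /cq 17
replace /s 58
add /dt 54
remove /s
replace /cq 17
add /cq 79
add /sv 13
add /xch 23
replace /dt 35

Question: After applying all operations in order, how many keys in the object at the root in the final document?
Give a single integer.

After op 1 (remove /qr): {"cq":38,"s":22,"z":51}
After op 2 (remove /z): {"cq":38,"s":22}
After op 3 (replace /cq 17): {"cq":17,"s":22}
After op 4 (replace /s 58): {"cq":17,"s":58}
After op 5 (add /dt 54): {"cq":17,"dt":54,"s":58}
After op 6 (remove /s): {"cq":17,"dt":54}
After op 7 (replace /cq 17): {"cq":17,"dt":54}
After op 8 (add /cq 79): {"cq":79,"dt":54}
After op 9 (add /sv 13): {"cq":79,"dt":54,"sv":13}
After op 10 (add /xch 23): {"cq":79,"dt":54,"sv":13,"xch":23}
After op 11 (replace /dt 35): {"cq":79,"dt":35,"sv":13,"xch":23}
Size at the root: 4

Answer: 4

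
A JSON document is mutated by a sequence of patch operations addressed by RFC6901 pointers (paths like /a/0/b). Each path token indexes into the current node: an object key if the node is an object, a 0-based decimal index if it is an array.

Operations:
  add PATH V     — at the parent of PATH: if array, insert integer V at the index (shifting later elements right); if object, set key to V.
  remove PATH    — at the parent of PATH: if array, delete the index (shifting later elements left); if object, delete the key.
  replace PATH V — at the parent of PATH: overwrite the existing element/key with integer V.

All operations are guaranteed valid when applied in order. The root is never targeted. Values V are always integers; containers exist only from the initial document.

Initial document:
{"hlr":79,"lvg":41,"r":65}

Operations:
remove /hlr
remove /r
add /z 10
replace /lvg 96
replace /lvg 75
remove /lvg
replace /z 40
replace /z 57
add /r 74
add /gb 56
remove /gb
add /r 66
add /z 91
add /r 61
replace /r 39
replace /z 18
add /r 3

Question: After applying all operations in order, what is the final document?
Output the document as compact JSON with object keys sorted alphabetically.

After op 1 (remove /hlr): {"lvg":41,"r":65}
After op 2 (remove /r): {"lvg":41}
After op 3 (add /z 10): {"lvg":41,"z":10}
After op 4 (replace /lvg 96): {"lvg":96,"z":10}
After op 5 (replace /lvg 75): {"lvg":75,"z":10}
After op 6 (remove /lvg): {"z":10}
After op 7 (replace /z 40): {"z":40}
After op 8 (replace /z 57): {"z":57}
After op 9 (add /r 74): {"r":74,"z":57}
After op 10 (add /gb 56): {"gb":56,"r":74,"z":57}
After op 11 (remove /gb): {"r":74,"z":57}
After op 12 (add /r 66): {"r":66,"z":57}
After op 13 (add /z 91): {"r":66,"z":91}
After op 14 (add /r 61): {"r":61,"z":91}
After op 15 (replace /r 39): {"r":39,"z":91}
After op 16 (replace /z 18): {"r":39,"z":18}
After op 17 (add /r 3): {"r":3,"z":18}

Answer: {"r":3,"z":18}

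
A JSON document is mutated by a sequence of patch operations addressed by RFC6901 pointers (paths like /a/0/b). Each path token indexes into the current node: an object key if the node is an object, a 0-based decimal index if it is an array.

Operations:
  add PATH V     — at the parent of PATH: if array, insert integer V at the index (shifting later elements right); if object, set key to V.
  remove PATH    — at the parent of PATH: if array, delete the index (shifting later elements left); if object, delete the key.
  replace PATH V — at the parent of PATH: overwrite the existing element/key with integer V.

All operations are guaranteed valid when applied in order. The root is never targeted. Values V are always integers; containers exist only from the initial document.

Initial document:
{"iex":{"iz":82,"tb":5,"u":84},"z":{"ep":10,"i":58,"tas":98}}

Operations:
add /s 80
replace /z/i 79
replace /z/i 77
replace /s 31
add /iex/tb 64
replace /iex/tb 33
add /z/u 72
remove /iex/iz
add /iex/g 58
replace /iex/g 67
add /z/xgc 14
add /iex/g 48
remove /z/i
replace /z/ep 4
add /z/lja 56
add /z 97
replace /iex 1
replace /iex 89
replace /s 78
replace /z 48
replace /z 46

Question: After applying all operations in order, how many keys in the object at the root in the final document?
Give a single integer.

After op 1 (add /s 80): {"iex":{"iz":82,"tb":5,"u":84},"s":80,"z":{"ep":10,"i":58,"tas":98}}
After op 2 (replace /z/i 79): {"iex":{"iz":82,"tb":5,"u":84},"s":80,"z":{"ep":10,"i":79,"tas":98}}
After op 3 (replace /z/i 77): {"iex":{"iz":82,"tb":5,"u":84},"s":80,"z":{"ep":10,"i":77,"tas":98}}
After op 4 (replace /s 31): {"iex":{"iz":82,"tb":5,"u":84},"s":31,"z":{"ep":10,"i":77,"tas":98}}
After op 5 (add /iex/tb 64): {"iex":{"iz":82,"tb":64,"u":84},"s":31,"z":{"ep":10,"i":77,"tas":98}}
After op 6 (replace /iex/tb 33): {"iex":{"iz":82,"tb":33,"u":84},"s":31,"z":{"ep":10,"i":77,"tas":98}}
After op 7 (add /z/u 72): {"iex":{"iz":82,"tb":33,"u":84},"s":31,"z":{"ep":10,"i":77,"tas":98,"u":72}}
After op 8 (remove /iex/iz): {"iex":{"tb":33,"u":84},"s":31,"z":{"ep":10,"i":77,"tas":98,"u":72}}
After op 9 (add /iex/g 58): {"iex":{"g":58,"tb":33,"u":84},"s":31,"z":{"ep":10,"i":77,"tas":98,"u":72}}
After op 10 (replace /iex/g 67): {"iex":{"g":67,"tb":33,"u":84},"s":31,"z":{"ep":10,"i":77,"tas":98,"u":72}}
After op 11 (add /z/xgc 14): {"iex":{"g":67,"tb":33,"u":84},"s":31,"z":{"ep":10,"i":77,"tas":98,"u":72,"xgc":14}}
After op 12 (add /iex/g 48): {"iex":{"g":48,"tb":33,"u":84},"s":31,"z":{"ep":10,"i":77,"tas":98,"u":72,"xgc":14}}
After op 13 (remove /z/i): {"iex":{"g":48,"tb":33,"u":84},"s":31,"z":{"ep":10,"tas":98,"u":72,"xgc":14}}
After op 14 (replace /z/ep 4): {"iex":{"g":48,"tb":33,"u":84},"s":31,"z":{"ep":4,"tas":98,"u":72,"xgc":14}}
After op 15 (add /z/lja 56): {"iex":{"g":48,"tb":33,"u":84},"s":31,"z":{"ep":4,"lja":56,"tas":98,"u":72,"xgc":14}}
After op 16 (add /z 97): {"iex":{"g":48,"tb":33,"u":84},"s":31,"z":97}
After op 17 (replace /iex 1): {"iex":1,"s":31,"z":97}
After op 18 (replace /iex 89): {"iex":89,"s":31,"z":97}
After op 19 (replace /s 78): {"iex":89,"s":78,"z":97}
After op 20 (replace /z 48): {"iex":89,"s":78,"z":48}
After op 21 (replace /z 46): {"iex":89,"s":78,"z":46}
Size at the root: 3

Answer: 3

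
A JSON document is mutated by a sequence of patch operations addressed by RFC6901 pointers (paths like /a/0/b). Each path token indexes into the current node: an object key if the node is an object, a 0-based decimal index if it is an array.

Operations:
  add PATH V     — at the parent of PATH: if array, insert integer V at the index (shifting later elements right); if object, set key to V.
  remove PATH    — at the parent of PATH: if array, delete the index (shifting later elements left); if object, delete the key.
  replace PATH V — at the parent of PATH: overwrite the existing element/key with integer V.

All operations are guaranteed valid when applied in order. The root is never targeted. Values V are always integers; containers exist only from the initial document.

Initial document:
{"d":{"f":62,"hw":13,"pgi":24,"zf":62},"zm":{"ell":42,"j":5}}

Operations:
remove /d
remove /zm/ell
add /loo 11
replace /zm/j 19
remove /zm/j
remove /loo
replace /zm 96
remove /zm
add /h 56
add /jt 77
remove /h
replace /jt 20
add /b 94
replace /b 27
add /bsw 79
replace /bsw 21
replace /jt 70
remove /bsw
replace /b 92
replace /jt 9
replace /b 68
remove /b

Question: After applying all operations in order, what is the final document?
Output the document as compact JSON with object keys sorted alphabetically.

Answer: {"jt":9}

Derivation:
After op 1 (remove /d): {"zm":{"ell":42,"j":5}}
After op 2 (remove /zm/ell): {"zm":{"j":5}}
After op 3 (add /loo 11): {"loo":11,"zm":{"j":5}}
After op 4 (replace /zm/j 19): {"loo":11,"zm":{"j":19}}
After op 5 (remove /zm/j): {"loo":11,"zm":{}}
After op 6 (remove /loo): {"zm":{}}
After op 7 (replace /zm 96): {"zm":96}
After op 8 (remove /zm): {}
After op 9 (add /h 56): {"h":56}
After op 10 (add /jt 77): {"h":56,"jt":77}
After op 11 (remove /h): {"jt":77}
After op 12 (replace /jt 20): {"jt":20}
After op 13 (add /b 94): {"b":94,"jt":20}
After op 14 (replace /b 27): {"b":27,"jt":20}
After op 15 (add /bsw 79): {"b":27,"bsw":79,"jt":20}
After op 16 (replace /bsw 21): {"b":27,"bsw":21,"jt":20}
After op 17 (replace /jt 70): {"b":27,"bsw":21,"jt":70}
After op 18 (remove /bsw): {"b":27,"jt":70}
After op 19 (replace /b 92): {"b":92,"jt":70}
After op 20 (replace /jt 9): {"b":92,"jt":9}
After op 21 (replace /b 68): {"b":68,"jt":9}
After op 22 (remove /b): {"jt":9}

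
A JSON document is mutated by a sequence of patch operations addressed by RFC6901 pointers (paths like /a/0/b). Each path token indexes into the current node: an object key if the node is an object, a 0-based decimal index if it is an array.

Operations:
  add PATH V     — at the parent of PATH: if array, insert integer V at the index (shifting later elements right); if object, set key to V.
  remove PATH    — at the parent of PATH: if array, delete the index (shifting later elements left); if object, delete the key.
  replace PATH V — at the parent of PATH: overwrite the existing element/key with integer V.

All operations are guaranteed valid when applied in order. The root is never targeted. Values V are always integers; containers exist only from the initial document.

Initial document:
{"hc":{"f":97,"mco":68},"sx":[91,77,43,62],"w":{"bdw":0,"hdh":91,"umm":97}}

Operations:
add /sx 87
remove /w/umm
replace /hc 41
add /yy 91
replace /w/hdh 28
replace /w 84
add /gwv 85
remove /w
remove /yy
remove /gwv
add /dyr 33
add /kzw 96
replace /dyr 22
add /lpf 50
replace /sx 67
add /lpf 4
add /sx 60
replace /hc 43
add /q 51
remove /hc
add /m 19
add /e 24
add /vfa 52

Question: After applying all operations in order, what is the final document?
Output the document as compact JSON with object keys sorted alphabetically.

After op 1 (add /sx 87): {"hc":{"f":97,"mco":68},"sx":87,"w":{"bdw":0,"hdh":91,"umm":97}}
After op 2 (remove /w/umm): {"hc":{"f":97,"mco":68},"sx":87,"w":{"bdw":0,"hdh":91}}
After op 3 (replace /hc 41): {"hc":41,"sx":87,"w":{"bdw":0,"hdh":91}}
After op 4 (add /yy 91): {"hc":41,"sx":87,"w":{"bdw":0,"hdh":91},"yy":91}
After op 5 (replace /w/hdh 28): {"hc":41,"sx":87,"w":{"bdw":0,"hdh":28},"yy":91}
After op 6 (replace /w 84): {"hc":41,"sx":87,"w":84,"yy":91}
After op 7 (add /gwv 85): {"gwv":85,"hc":41,"sx":87,"w":84,"yy":91}
After op 8 (remove /w): {"gwv":85,"hc":41,"sx":87,"yy":91}
After op 9 (remove /yy): {"gwv":85,"hc":41,"sx":87}
After op 10 (remove /gwv): {"hc":41,"sx":87}
After op 11 (add /dyr 33): {"dyr":33,"hc":41,"sx":87}
After op 12 (add /kzw 96): {"dyr":33,"hc":41,"kzw":96,"sx":87}
After op 13 (replace /dyr 22): {"dyr":22,"hc":41,"kzw":96,"sx":87}
After op 14 (add /lpf 50): {"dyr":22,"hc":41,"kzw":96,"lpf":50,"sx":87}
After op 15 (replace /sx 67): {"dyr":22,"hc":41,"kzw":96,"lpf":50,"sx":67}
After op 16 (add /lpf 4): {"dyr":22,"hc":41,"kzw":96,"lpf":4,"sx":67}
After op 17 (add /sx 60): {"dyr":22,"hc":41,"kzw":96,"lpf":4,"sx":60}
After op 18 (replace /hc 43): {"dyr":22,"hc":43,"kzw":96,"lpf":4,"sx":60}
After op 19 (add /q 51): {"dyr":22,"hc":43,"kzw":96,"lpf":4,"q":51,"sx":60}
After op 20 (remove /hc): {"dyr":22,"kzw":96,"lpf":4,"q":51,"sx":60}
After op 21 (add /m 19): {"dyr":22,"kzw":96,"lpf":4,"m":19,"q":51,"sx":60}
After op 22 (add /e 24): {"dyr":22,"e":24,"kzw":96,"lpf":4,"m":19,"q":51,"sx":60}
After op 23 (add /vfa 52): {"dyr":22,"e":24,"kzw":96,"lpf":4,"m":19,"q":51,"sx":60,"vfa":52}

Answer: {"dyr":22,"e":24,"kzw":96,"lpf":4,"m":19,"q":51,"sx":60,"vfa":52}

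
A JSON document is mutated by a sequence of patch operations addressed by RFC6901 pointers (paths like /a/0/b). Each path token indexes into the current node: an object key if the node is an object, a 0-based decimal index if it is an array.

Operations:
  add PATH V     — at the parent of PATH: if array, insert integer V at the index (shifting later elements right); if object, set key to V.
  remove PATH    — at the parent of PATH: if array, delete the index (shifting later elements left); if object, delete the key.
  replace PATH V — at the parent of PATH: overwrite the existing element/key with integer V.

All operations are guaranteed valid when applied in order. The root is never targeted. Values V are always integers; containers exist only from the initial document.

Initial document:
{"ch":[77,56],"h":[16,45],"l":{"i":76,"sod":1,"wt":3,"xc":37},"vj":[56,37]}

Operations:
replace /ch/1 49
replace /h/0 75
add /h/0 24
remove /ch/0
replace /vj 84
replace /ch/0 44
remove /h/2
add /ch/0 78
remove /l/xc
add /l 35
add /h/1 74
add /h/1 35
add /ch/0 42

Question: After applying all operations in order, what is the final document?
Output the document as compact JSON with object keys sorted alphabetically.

After op 1 (replace /ch/1 49): {"ch":[77,49],"h":[16,45],"l":{"i":76,"sod":1,"wt":3,"xc":37},"vj":[56,37]}
After op 2 (replace /h/0 75): {"ch":[77,49],"h":[75,45],"l":{"i":76,"sod":1,"wt":3,"xc":37},"vj":[56,37]}
After op 3 (add /h/0 24): {"ch":[77,49],"h":[24,75,45],"l":{"i":76,"sod":1,"wt":3,"xc":37},"vj":[56,37]}
After op 4 (remove /ch/0): {"ch":[49],"h":[24,75,45],"l":{"i":76,"sod":1,"wt":3,"xc":37},"vj":[56,37]}
After op 5 (replace /vj 84): {"ch":[49],"h":[24,75,45],"l":{"i":76,"sod":1,"wt":3,"xc":37},"vj":84}
After op 6 (replace /ch/0 44): {"ch":[44],"h":[24,75,45],"l":{"i":76,"sod":1,"wt":3,"xc":37},"vj":84}
After op 7 (remove /h/2): {"ch":[44],"h":[24,75],"l":{"i":76,"sod":1,"wt":3,"xc":37},"vj":84}
After op 8 (add /ch/0 78): {"ch":[78,44],"h":[24,75],"l":{"i":76,"sod":1,"wt":3,"xc":37},"vj":84}
After op 9 (remove /l/xc): {"ch":[78,44],"h":[24,75],"l":{"i":76,"sod":1,"wt":3},"vj":84}
After op 10 (add /l 35): {"ch":[78,44],"h":[24,75],"l":35,"vj":84}
After op 11 (add /h/1 74): {"ch":[78,44],"h":[24,74,75],"l":35,"vj":84}
After op 12 (add /h/1 35): {"ch":[78,44],"h":[24,35,74,75],"l":35,"vj":84}
After op 13 (add /ch/0 42): {"ch":[42,78,44],"h":[24,35,74,75],"l":35,"vj":84}

Answer: {"ch":[42,78,44],"h":[24,35,74,75],"l":35,"vj":84}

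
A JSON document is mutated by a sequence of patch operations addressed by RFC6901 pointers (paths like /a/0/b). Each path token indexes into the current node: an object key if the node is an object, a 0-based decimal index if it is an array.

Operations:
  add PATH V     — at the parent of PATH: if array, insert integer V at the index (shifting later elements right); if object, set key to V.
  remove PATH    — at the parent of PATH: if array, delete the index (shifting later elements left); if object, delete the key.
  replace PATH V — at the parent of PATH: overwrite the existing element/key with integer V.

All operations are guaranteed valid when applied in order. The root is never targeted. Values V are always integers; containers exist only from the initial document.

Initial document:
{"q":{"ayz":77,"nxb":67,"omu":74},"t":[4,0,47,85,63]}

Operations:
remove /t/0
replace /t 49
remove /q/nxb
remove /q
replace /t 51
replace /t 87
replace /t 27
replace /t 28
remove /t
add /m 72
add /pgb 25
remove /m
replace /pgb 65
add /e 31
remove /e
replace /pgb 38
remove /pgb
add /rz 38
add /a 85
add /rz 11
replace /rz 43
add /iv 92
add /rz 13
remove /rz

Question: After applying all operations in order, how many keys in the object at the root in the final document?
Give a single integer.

After op 1 (remove /t/0): {"q":{"ayz":77,"nxb":67,"omu":74},"t":[0,47,85,63]}
After op 2 (replace /t 49): {"q":{"ayz":77,"nxb":67,"omu":74},"t":49}
After op 3 (remove /q/nxb): {"q":{"ayz":77,"omu":74},"t":49}
After op 4 (remove /q): {"t":49}
After op 5 (replace /t 51): {"t":51}
After op 6 (replace /t 87): {"t":87}
After op 7 (replace /t 27): {"t":27}
After op 8 (replace /t 28): {"t":28}
After op 9 (remove /t): {}
After op 10 (add /m 72): {"m":72}
After op 11 (add /pgb 25): {"m":72,"pgb":25}
After op 12 (remove /m): {"pgb":25}
After op 13 (replace /pgb 65): {"pgb":65}
After op 14 (add /e 31): {"e":31,"pgb":65}
After op 15 (remove /e): {"pgb":65}
After op 16 (replace /pgb 38): {"pgb":38}
After op 17 (remove /pgb): {}
After op 18 (add /rz 38): {"rz":38}
After op 19 (add /a 85): {"a":85,"rz":38}
After op 20 (add /rz 11): {"a":85,"rz":11}
After op 21 (replace /rz 43): {"a":85,"rz":43}
After op 22 (add /iv 92): {"a":85,"iv":92,"rz":43}
After op 23 (add /rz 13): {"a":85,"iv":92,"rz":13}
After op 24 (remove /rz): {"a":85,"iv":92}
Size at the root: 2

Answer: 2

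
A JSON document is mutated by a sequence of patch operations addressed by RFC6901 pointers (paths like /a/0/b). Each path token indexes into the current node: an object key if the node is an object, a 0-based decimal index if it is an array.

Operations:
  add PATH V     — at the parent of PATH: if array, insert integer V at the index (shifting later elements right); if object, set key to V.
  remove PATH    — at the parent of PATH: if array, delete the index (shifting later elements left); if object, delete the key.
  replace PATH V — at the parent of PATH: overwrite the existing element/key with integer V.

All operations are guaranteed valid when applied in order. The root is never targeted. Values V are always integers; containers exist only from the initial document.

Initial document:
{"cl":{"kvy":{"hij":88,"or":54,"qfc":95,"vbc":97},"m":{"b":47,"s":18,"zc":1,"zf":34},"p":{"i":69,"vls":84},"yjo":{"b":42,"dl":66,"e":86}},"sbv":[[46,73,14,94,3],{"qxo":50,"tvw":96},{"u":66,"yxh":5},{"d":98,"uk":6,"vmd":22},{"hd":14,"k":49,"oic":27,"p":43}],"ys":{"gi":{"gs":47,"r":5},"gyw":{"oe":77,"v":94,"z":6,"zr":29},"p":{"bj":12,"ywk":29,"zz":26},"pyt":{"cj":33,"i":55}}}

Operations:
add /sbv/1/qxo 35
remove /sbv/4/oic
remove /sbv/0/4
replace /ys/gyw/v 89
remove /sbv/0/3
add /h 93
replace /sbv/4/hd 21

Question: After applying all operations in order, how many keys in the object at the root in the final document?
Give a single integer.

After op 1 (add /sbv/1/qxo 35): {"cl":{"kvy":{"hij":88,"or":54,"qfc":95,"vbc":97},"m":{"b":47,"s":18,"zc":1,"zf":34},"p":{"i":69,"vls":84},"yjo":{"b":42,"dl":66,"e":86}},"sbv":[[46,73,14,94,3],{"qxo":35,"tvw":96},{"u":66,"yxh":5},{"d":98,"uk":6,"vmd":22},{"hd":14,"k":49,"oic":27,"p":43}],"ys":{"gi":{"gs":47,"r":5},"gyw":{"oe":77,"v":94,"z":6,"zr":29},"p":{"bj":12,"ywk":29,"zz":26},"pyt":{"cj":33,"i":55}}}
After op 2 (remove /sbv/4/oic): {"cl":{"kvy":{"hij":88,"or":54,"qfc":95,"vbc":97},"m":{"b":47,"s":18,"zc":1,"zf":34},"p":{"i":69,"vls":84},"yjo":{"b":42,"dl":66,"e":86}},"sbv":[[46,73,14,94,3],{"qxo":35,"tvw":96},{"u":66,"yxh":5},{"d":98,"uk":6,"vmd":22},{"hd":14,"k":49,"p":43}],"ys":{"gi":{"gs":47,"r":5},"gyw":{"oe":77,"v":94,"z":6,"zr":29},"p":{"bj":12,"ywk":29,"zz":26},"pyt":{"cj":33,"i":55}}}
After op 3 (remove /sbv/0/4): {"cl":{"kvy":{"hij":88,"or":54,"qfc":95,"vbc":97},"m":{"b":47,"s":18,"zc":1,"zf":34},"p":{"i":69,"vls":84},"yjo":{"b":42,"dl":66,"e":86}},"sbv":[[46,73,14,94],{"qxo":35,"tvw":96},{"u":66,"yxh":5},{"d":98,"uk":6,"vmd":22},{"hd":14,"k":49,"p":43}],"ys":{"gi":{"gs":47,"r":5},"gyw":{"oe":77,"v":94,"z":6,"zr":29},"p":{"bj":12,"ywk":29,"zz":26},"pyt":{"cj":33,"i":55}}}
After op 4 (replace /ys/gyw/v 89): {"cl":{"kvy":{"hij":88,"or":54,"qfc":95,"vbc":97},"m":{"b":47,"s":18,"zc":1,"zf":34},"p":{"i":69,"vls":84},"yjo":{"b":42,"dl":66,"e":86}},"sbv":[[46,73,14,94],{"qxo":35,"tvw":96},{"u":66,"yxh":5},{"d":98,"uk":6,"vmd":22},{"hd":14,"k":49,"p":43}],"ys":{"gi":{"gs":47,"r":5},"gyw":{"oe":77,"v":89,"z":6,"zr":29},"p":{"bj":12,"ywk":29,"zz":26},"pyt":{"cj":33,"i":55}}}
After op 5 (remove /sbv/0/3): {"cl":{"kvy":{"hij":88,"or":54,"qfc":95,"vbc":97},"m":{"b":47,"s":18,"zc":1,"zf":34},"p":{"i":69,"vls":84},"yjo":{"b":42,"dl":66,"e":86}},"sbv":[[46,73,14],{"qxo":35,"tvw":96},{"u":66,"yxh":5},{"d":98,"uk":6,"vmd":22},{"hd":14,"k":49,"p":43}],"ys":{"gi":{"gs":47,"r":5},"gyw":{"oe":77,"v":89,"z":6,"zr":29},"p":{"bj":12,"ywk":29,"zz":26},"pyt":{"cj":33,"i":55}}}
After op 6 (add /h 93): {"cl":{"kvy":{"hij":88,"or":54,"qfc":95,"vbc":97},"m":{"b":47,"s":18,"zc":1,"zf":34},"p":{"i":69,"vls":84},"yjo":{"b":42,"dl":66,"e":86}},"h":93,"sbv":[[46,73,14],{"qxo":35,"tvw":96},{"u":66,"yxh":5},{"d":98,"uk":6,"vmd":22},{"hd":14,"k":49,"p":43}],"ys":{"gi":{"gs":47,"r":5},"gyw":{"oe":77,"v":89,"z":6,"zr":29},"p":{"bj":12,"ywk":29,"zz":26},"pyt":{"cj":33,"i":55}}}
After op 7 (replace /sbv/4/hd 21): {"cl":{"kvy":{"hij":88,"or":54,"qfc":95,"vbc":97},"m":{"b":47,"s":18,"zc":1,"zf":34},"p":{"i":69,"vls":84},"yjo":{"b":42,"dl":66,"e":86}},"h":93,"sbv":[[46,73,14],{"qxo":35,"tvw":96},{"u":66,"yxh":5},{"d":98,"uk":6,"vmd":22},{"hd":21,"k":49,"p":43}],"ys":{"gi":{"gs":47,"r":5},"gyw":{"oe":77,"v":89,"z":6,"zr":29},"p":{"bj":12,"ywk":29,"zz":26},"pyt":{"cj":33,"i":55}}}
Size at the root: 4

Answer: 4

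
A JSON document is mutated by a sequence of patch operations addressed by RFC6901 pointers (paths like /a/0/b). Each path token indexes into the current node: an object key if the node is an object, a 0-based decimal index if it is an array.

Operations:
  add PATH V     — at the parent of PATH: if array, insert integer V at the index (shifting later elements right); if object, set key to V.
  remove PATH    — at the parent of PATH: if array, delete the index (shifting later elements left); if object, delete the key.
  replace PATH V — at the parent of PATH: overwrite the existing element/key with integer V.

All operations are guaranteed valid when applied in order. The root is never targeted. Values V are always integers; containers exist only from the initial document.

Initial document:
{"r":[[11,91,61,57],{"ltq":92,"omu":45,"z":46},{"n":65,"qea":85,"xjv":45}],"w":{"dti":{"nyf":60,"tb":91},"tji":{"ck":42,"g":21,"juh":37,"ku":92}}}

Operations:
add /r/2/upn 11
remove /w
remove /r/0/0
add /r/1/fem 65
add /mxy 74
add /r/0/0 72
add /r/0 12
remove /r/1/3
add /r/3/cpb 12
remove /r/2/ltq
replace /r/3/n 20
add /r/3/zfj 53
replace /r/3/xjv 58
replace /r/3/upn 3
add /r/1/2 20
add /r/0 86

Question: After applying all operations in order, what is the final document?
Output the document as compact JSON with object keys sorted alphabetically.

After op 1 (add /r/2/upn 11): {"r":[[11,91,61,57],{"ltq":92,"omu":45,"z":46},{"n":65,"qea":85,"upn":11,"xjv":45}],"w":{"dti":{"nyf":60,"tb":91},"tji":{"ck":42,"g":21,"juh":37,"ku":92}}}
After op 2 (remove /w): {"r":[[11,91,61,57],{"ltq":92,"omu":45,"z":46},{"n":65,"qea":85,"upn":11,"xjv":45}]}
After op 3 (remove /r/0/0): {"r":[[91,61,57],{"ltq":92,"omu":45,"z":46},{"n":65,"qea":85,"upn":11,"xjv":45}]}
After op 4 (add /r/1/fem 65): {"r":[[91,61,57],{"fem":65,"ltq":92,"omu":45,"z":46},{"n":65,"qea":85,"upn":11,"xjv":45}]}
After op 5 (add /mxy 74): {"mxy":74,"r":[[91,61,57],{"fem":65,"ltq":92,"omu":45,"z":46},{"n":65,"qea":85,"upn":11,"xjv":45}]}
After op 6 (add /r/0/0 72): {"mxy":74,"r":[[72,91,61,57],{"fem":65,"ltq":92,"omu":45,"z":46},{"n":65,"qea":85,"upn":11,"xjv":45}]}
After op 7 (add /r/0 12): {"mxy":74,"r":[12,[72,91,61,57],{"fem":65,"ltq":92,"omu":45,"z":46},{"n":65,"qea":85,"upn":11,"xjv":45}]}
After op 8 (remove /r/1/3): {"mxy":74,"r":[12,[72,91,61],{"fem":65,"ltq":92,"omu":45,"z":46},{"n":65,"qea":85,"upn":11,"xjv":45}]}
After op 9 (add /r/3/cpb 12): {"mxy":74,"r":[12,[72,91,61],{"fem":65,"ltq":92,"omu":45,"z":46},{"cpb":12,"n":65,"qea":85,"upn":11,"xjv":45}]}
After op 10 (remove /r/2/ltq): {"mxy":74,"r":[12,[72,91,61],{"fem":65,"omu":45,"z":46},{"cpb":12,"n":65,"qea":85,"upn":11,"xjv":45}]}
After op 11 (replace /r/3/n 20): {"mxy":74,"r":[12,[72,91,61],{"fem":65,"omu":45,"z":46},{"cpb":12,"n":20,"qea":85,"upn":11,"xjv":45}]}
After op 12 (add /r/3/zfj 53): {"mxy":74,"r":[12,[72,91,61],{"fem":65,"omu":45,"z":46},{"cpb":12,"n":20,"qea":85,"upn":11,"xjv":45,"zfj":53}]}
After op 13 (replace /r/3/xjv 58): {"mxy":74,"r":[12,[72,91,61],{"fem":65,"omu":45,"z":46},{"cpb":12,"n":20,"qea":85,"upn":11,"xjv":58,"zfj":53}]}
After op 14 (replace /r/3/upn 3): {"mxy":74,"r":[12,[72,91,61],{"fem":65,"omu":45,"z":46},{"cpb":12,"n":20,"qea":85,"upn":3,"xjv":58,"zfj":53}]}
After op 15 (add /r/1/2 20): {"mxy":74,"r":[12,[72,91,20,61],{"fem":65,"omu":45,"z":46},{"cpb":12,"n":20,"qea":85,"upn":3,"xjv":58,"zfj":53}]}
After op 16 (add /r/0 86): {"mxy":74,"r":[86,12,[72,91,20,61],{"fem":65,"omu":45,"z":46},{"cpb":12,"n":20,"qea":85,"upn":3,"xjv":58,"zfj":53}]}

Answer: {"mxy":74,"r":[86,12,[72,91,20,61],{"fem":65,"omu":45,"z":46},{"cpb":12,"n":20,"qea":85,"upn":3,"xjv":58,"zfj":53}]}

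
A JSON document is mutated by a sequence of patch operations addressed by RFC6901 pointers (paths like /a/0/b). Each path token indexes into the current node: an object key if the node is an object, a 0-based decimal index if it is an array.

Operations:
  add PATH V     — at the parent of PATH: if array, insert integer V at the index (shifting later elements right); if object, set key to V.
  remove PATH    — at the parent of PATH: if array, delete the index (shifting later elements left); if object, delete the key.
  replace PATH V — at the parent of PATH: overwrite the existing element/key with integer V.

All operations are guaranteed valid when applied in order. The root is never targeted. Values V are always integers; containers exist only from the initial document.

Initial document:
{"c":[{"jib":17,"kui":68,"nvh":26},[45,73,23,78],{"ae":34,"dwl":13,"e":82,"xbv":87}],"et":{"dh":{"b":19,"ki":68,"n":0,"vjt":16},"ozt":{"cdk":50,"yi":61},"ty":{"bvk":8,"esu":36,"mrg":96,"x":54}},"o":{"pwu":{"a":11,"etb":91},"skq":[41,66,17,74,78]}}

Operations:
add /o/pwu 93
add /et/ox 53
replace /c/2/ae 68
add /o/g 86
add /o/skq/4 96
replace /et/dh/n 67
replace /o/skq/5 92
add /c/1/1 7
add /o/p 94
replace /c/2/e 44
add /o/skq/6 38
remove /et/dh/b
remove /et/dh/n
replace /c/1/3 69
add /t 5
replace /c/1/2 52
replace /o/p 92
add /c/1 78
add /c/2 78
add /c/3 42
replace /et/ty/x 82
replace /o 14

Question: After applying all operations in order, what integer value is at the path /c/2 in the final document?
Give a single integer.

Answer: 78

Derivation:
After op 1 (add /o/pwu 93): {"c":[{"jib":17,"kui":68,"nvh":26},[45,73,23,78],{"ae":34,"dwl":13,"e":82,"xbv":87}],"et":{"dh":{"b":19,"ki":68,"n":0,"vjt":16},"ozt":{"cdk":50,"yi":61},"ty":{"bvk":8,"esu":36,"mrg":96,"x":54}},"o":{"pwu":93,"skq":[41,66,17,74,78]}}
After op 2 (add /et/ox 53): {"c":[{"jib":17,"kui":68,"nvh":26},[45,73,23,78],{"ae":34,"dwl":13,"e":82,"xbv":87}],"et":{"dh":{"b":19,"ki":68,"n":0,"vjt":16},"ox":53,"ozt":{"cdk":50,"yi":61},"ty":{"bvk":8,"esu":36,"mrg":96,"x":54}},"o":{"pwu":93,"skq":[41,66,17,74,78]}}
After op 3 (replace /c/2/ae 68): {"c":[{"jib":17,"kui":68,"nvh":26},[45,73,23,78],{"ae":68,"dwl":13,"e":82,"xbv":87}],"et":{"dh":{"b":19,"ki":68,"n":0,"vjt":16},"ox":53,"ozt":{"cdk":50,"yi":61},"ty":{"bvk":8,"esu":36,"mrg":96,"x":54}},"o":{"pwu":93,"skq":[41,66,17,74,78]}}
After op 4 (add /o/g 86): {"c":[{"jib":17,"kui":68,"nvh":26},[45,73,23,78],{"ae":68,"dwl":13,"e":82,"xbv":87}],"et":{"dh":{"b":19,"ki":68,"n":0,"vjt":16},"ox":53,"ozt":{"cdk":50,"yi":61},"ty":{"bvk":8,"esu":36,"mrg":96,"x":54}},"o":{"g":86,"pwu":93,"skq":[41,66,17,74,78]}}
After op 5 (add /o/skq/4 96): {"c":[{"jib":17,"kui":68,"nvh":26},[45,73,23,78],{"ae":68,"dwl":13,"e":82,"xbv":87}],"et":{"dh":{"b":19,"ki":68,"n":0,"vjt":16},"ox":53,"ozt":{"cdk":50,"yi":61},"ty":{"bvk":8,"esu":36,"mrg":96,"x":54}},"o":{"g":86,"pwu":93,"skq":[41,66,17,74,96,78]}}
After op 6 (replace /et/dh/n 67): {"c":[{"jib":17,"kui":68,"nvh":26},[45,73,23,78],{"ae":68,"dwl":13,"e":82,"xbv":87}],"et":{"dh":{"b":19,"ki":68,"n":67,"vjt":16},"ox":53,"ozt":{"cdk":50,"yi":61},"ty":{"bvk":8,"esu":36,"mrg":96,"x":54}},"o":{"g":86,"pwu":93,"skq":[41,66,17,74,96,78]}}
After op 7 (replace /o/skq/5 92): {"c":[{"jib":17,"kui":68,"nvh":26},[45,73,23,78],{"ae":68,"dwl":13,"e":82,"xbv":87}],"et":{"dh":{"b":19,"ki":68,"n":67,"vjt":16},"ox":53,"ozt":{"cdk":50,"yi":61},"ty":{"bvk":8,"esu":36,"mrg":96,"x":54}},"o":{"g":86,"pwu":93,"skq":[41,66,17,74,96,92]}}
After op 8 (add /c/1/1 7): {"c":[{"jib":17,"kui":68,"nvh":26},[45,7,73,23,78],{"ae":68,"dwl":13,"e":82,"xbv":87}],"et":{"dh":{"b":19,"ki":68,"n":67,"vjt":16},"ox":53,"ozt":{"cdk":50,"yi":61},"ty":{"bvk":8,"esu":36,"mrg":96,"x":54}},"o":{"g":86,"pwu":93,"skq":[41,66,17,74,96,92]}}
After op 9 (add /o/p 94): {"c":[{"jib":17,"kui":68,"nvh":26},[45,7,73,23,78],{"ae":68,"dwl":13,"e":82,"xbv":87}],"et":{"dh":{"b":19,"ki":68,"n":67,"vjt":16},"ox":53,"ozt":{"cdk":50,"yi":61},"ty":{"bvk":8,"esu":36,"mrg":96,"x":54}},"o":{"g":86,"p":94,"pwu":93,"skq":[41,66,17,74,96,92]}}
After op 10 (replace /c/2/e 44): {"c":[{"jib":17,"kui":68,"nvh":26},[45,7,73,23,78],{"ae":68,"dwl":13,"e":44,"xbv":87}],"et":{"dh":{"b":19,"ki":68,"n":67,"vjt":16},"ox":53,"ozt":{"cdk":50,"yi":61},"ty":{"bvk":8,"esu":36,"mrg":96,"x":54}},"o":{"g":86,"p":94,"pwu":93,"skq":[41,66,17,74,96,92]}}
After op 11 (add /o/skq/6 38): {"c":[{"jib":17,"kui":68,"nvh":26},[45,7,73,23,78],{"ae":68,"dwl":13,"e":44,"xbv":87}],"et":{"dh":{"b":19,"ki":68,"n":67,"vjt":16},"ox":53,"ozt":{"cdk":50,"yi":61},"ty":{"bvk":8,"esu":36,"mrg":96,"x":54}},"o":{"g":86,"p":94,"pwu":93,"skq":[41,66,17,74,96,92,38]}}
After op 12 (remove /et/dh/b): {"c":[{"jib":17,"kui":68,"nvh":26},[45,7,73,23,78],{"ae":68,"dwl":13,"e":44,"xbv":87}],"et":{"dh":{"ki":68,"n":67,"vjt":16},"ox":53,"ozt":{"cdk":50,"yi":61},"ty":{"bvk":8,"esu":36,"mrg":96,"x":54}},"o":{"g":86,"p":94,"pwu":93,"skq":[41,66,17,74,96,92,38]}}
After op 13 (remove /et/dh/n): {"c":[{"jib":17,"kui":68,"nvh":26},[45,7,73,23,78],{"ae":68,"dwl":13,"e":44,"xbv":87}],"et":{"dh":{"ki":68,"vjt":16},"ox":53,"ozt":{"cdk":50,"yi":61},"ty":{"bvk":8,"esu":36,"mrg":96,"x":54}},"o":{"g":86,"p":94,"pwu":93,"skq":[41,66,17,74,96,92,38]}}
After op 14 (replace /c/1/3 69): {"c":[{"jib":17,"kui":68,"nvh":26},[45,7,73,69,78],{"ae":68,"dwl":13,"e":44,"xbv":87}],"et":{"dh":{"ki":68,"vjt":16},"ox":53,"ozt":{"cdk":50,"yi":61},"ty":{"bvk":8,"esu":36,"mrg":96,"x":54}},"o":{"g":86,"p":94,"pwu":93,"skq":[41,66,17,74,96,92,38]}}
After op 15 (add /t 5): {"c":[{"jib":17,"kui":68,"nvh":26},[45,7,73,69,78],{"ae":68,"dwl":13,"e":44,"xbv":87}],"et":{"dh":{"ki":68,"vjt":16},"ox":53,"ozt":{"cdk":50,"yi":61},"ty":{"bvk":8,"esu":36,"mrg":96,"x":54}},"o":{"g":86,"p":94,"pwu":93,"skq":[41,66,17,74,96,92,38]},"t":5}
After op 16 (replace /c/1/2 52): {"c":[{"jib":17,"kui":68,"nvh":26},[45,7,52,69,78],{"ae":68,"dwl":13,"e":44,"xbv":87}],"et":{"dh":{"ki":68,"vjt":16},"ox":53,"ozt":{"cdk":50,"yi":61},"ty":{"bvk":8,"esu":36,"mrg":96,"x":54}},"o":{"g":86,"p":94,"pwu":93,"skq":[41,66,17,74,96,92,38]},"t":5}
After op 17 (replace /o/p 92): {"c":[{"jib":17,"kui":68,"nvh":26},[45,7,52,69,78],{"ae":68,"dwl":13,"e":44,"xbv":87}],"et":{"dh":{"ki":68,"vjt":16},"ox":53,"ozt":{"cdk":50,"yi":61},"ty":{"bvk":8,"esu":36,"mrg":96,"x":54}},"o":{"g":86,"p":92,"pwu":93,"skq":[41,66,17,74,96,92,38]},"t":5}
After op 18 (add /c/1 78): {"c":[{"jib":17,"kui":68,"nvh":26},78,[45,7,52,69,78],{"ae":68,"dwl":13,"e":44,"xbv":87}],"et":{"dh":{"ki":68,"vjt":16},"ox":53,"ozt":{"cdk":50,"yi":61},"ty":{"bvk":8,"esu":36,"mrg":96,"x":54}},"o":{"g":86,"p":92,"pwu":93,"skq":[41,66,17,74,96,92,38]},"t":5}
After op 19 (add /c/2 78): {"c":[{"jib":17,"kui":68,"nvh":26},78,78,[45,7,52,69,78],{"ae":68,"dwl":13,"e":44,"xbv":87}],"et":{"dh":{"ki":68,"vjt":16},"ox":53,"ozt":{"cdk":50,"yi":61},"ty":{"bvk":8,"esu":36,"mrg":96,"x":54}},"o":{"g":86,"p":92,"pwu":93,"skq":[41,66,17,74,96,92,38]},"t":5}
After op 20 (add /c/3 42): {"c":[{"jib":17,"kui":68,"nvh":26},78,78,42,[45,7,52,69,78],{"ae":68,"dwl":13,"e":44,"xbv":87}],"et":{"dh":{"ki":68,"vjt":16},"ox":53,"ozt":{"cdk":50,"yi":61},"ty":{"bvk":8,"esu":36,"mrg":96,"x":54}},"o":{"g":86,"p":92,"pwu":93,"skq":[41,66,17,74,96,92,38]},"t":5}
After op 21 (replace /et/ty/x 82): {"c":[{"jib":17,"kui":68,"nvh":26},78,78,42,[45,7,52,69,78],{"ae":68,"dwl":13,"e":44,"xbv":87}],"et":{"dh":{"ki":68,"vjt":16},"ox":53,"ozt":{"cdk":50,"yi":61},"ty":{"bvk":8,"esu":36,"mrg":96,"x":82}},"o":{"g":86,"p":92,"pwu":93,"skq":[41,66,17,74,96,92,38]},"t":5}
After op 22 (replace /o 14): {"c":[{"jib":17,"kui":68,"nvh":26},78,78,42,[45,7,52,69,78],{"ae":68,"dwl":13,"e":44,"xbv":87}],"et":{"dh":{"ki":68,"vjt":16},"ox":53,"ozt":{"cdk":50,"yi":61},"ty":{"bvk":8,"esu":36,"mrg":96,"x":82}},"o":14,"t":5}
Value at /c/2: 78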